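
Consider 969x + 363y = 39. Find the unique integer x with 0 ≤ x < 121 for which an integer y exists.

39

gcd(969, 363) = 3 (Euclid: 969 = 2·363 + 243; 363 = 1·243 + 120; 243 = 2·120 + 3; 120 = 40·3 + 0), and 3 | 39.
Extended Euclid: 969·(3) + 363·(-8) = 3. Scale by 13: x₀ = 39.
General solution x = x₀ + 121t; reducing mod 121 gives x = 39 (and y = -104).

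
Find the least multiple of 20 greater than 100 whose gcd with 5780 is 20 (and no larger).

120

gcd(m, 5780) = 20 forces 20 | m; write m = 20s. Then gcd(20s, 20·289) = 20·gcd(s, 289), so need gcd(s, 289) = 1.
20s > 100 gives s ≥ 6. The least s ≥ 6 coprime to 289 is 6, so m = 20·6 = 120.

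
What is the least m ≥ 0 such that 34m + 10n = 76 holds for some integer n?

4

Euclid: 34 = 3·10 + 4; 10 = 2·4 + 2; 4 = 2·2 + 0 → gcd = 2; 76 = 2·38.
Back-substitution yields 34·(-2) + 10·(7) = 2, so one solution is m = -2·38 = -76, n = 7·38 = 266.
Solutions in m differ by 10/2 = 5; the one in [0, 5) is -76 mod 5 = 4.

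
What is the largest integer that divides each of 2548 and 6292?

2548 = 2² · 7² · 13
6292 = 2² · 11² · 13
Common: 2² · 13 = 52

52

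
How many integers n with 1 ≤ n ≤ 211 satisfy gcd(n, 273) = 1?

112

Prime factors of 273: 3, 7, 13. Count integers ≤ 211 divisible by none of them.
By inclusion–exclusion: 211 − ⌊211/3⌋ − ⌊211/7⌋ − ⌊211/13⌋ + ⌊211/21⌋ + ⌊211/39⌋ + ⌊211/91⌋ − ⌊211/273⌋ = 112.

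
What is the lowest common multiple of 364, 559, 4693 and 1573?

683695012

lcm(364, 559) = 364·559/gcd = 203476/13 = 15652
lcm(15652, 4693) = 15652·4693/gcd = 73454836/13 = 5650372
lcm(5650372, 1573) = 5650372·1573/gcd = 8888035156/13 = 683695012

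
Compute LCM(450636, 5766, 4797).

692464852404

450636 = 2² · 3 · 17 · 47²; 5766 = 2 · 3 · 31²; 4797 = 3² · 13 · 41
lcm takes max exponent of each prime: 2² · 3² · 13 · 17 · 31² · 41 · 47² = 692464852404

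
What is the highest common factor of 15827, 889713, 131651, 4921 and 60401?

19

15827 = 7² · 17 · 19; 889713 = 3² · 11² · 19 · 43; 131651 = 13² · 19 · 41; 4921 = 7 · 19 · 37; 60401 = 11 · 17² · 19
gcd takes min exponent of each prime: 19 = 19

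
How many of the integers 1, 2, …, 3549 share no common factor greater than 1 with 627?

627 = 3·11·19. Inclusion–exclusion on these primes:
3549 − ⌊3549/3⌋ − ⌊3549/11⌋ − ⌊3549/19⌋ + ⌊3549/33⌋ + ⌊3549/57⌋ + ⌊3549/209⌋ − ⌊3549/627⌋ = 2038

2038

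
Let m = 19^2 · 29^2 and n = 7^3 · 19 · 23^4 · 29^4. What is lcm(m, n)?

max exponent per prime: 7^3 · 19^2 · 23^4 · 29^4 = 24507818626453183

24507818626453183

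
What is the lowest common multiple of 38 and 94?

gcd first: 94 = 2·38 + 18; 38 = 2·18 + 2; 18 = 9·2 + 0 → gcd = 2
lcm = 38·94/gcd = 3572/2 = 1786

1786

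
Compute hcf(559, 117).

13

Euclid: 559 = 4·117 + 91; 117 = 1·91 + 26; 91 = 3·26 + 13; 26 = 2·13 + 0. Last nonzero remainder: 13.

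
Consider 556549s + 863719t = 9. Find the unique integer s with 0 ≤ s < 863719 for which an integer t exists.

gcd(556549, 863719) = 1 (Euclid: 863719 = 1·556549 + 307170; 556549 = 1·307170 + 249379; 307170 = 1·249379 + 57791; 249379 = 4·57791 + 18215; 57791 = 3·18215 + 3146; 18215 = 5·3146 + 2485; 3146 = 1·2485 + 661; 2485 = 3·661 + 502; 661 = 1·502 + 159; 502 = 3·159 + 25; 159 = 6·25 + 9; 25 = 2·9 + 7; 9 = 1·7 + 2; 7 = 3·2 + 1; 2 = 2·1 + 0), and 1 | 9.
Extended Euclid: 556549·(380245) + 863719·(-245016) = 1. Scale by 9: s₀ = 3422205.
General solution s = s₀ + 863719k; reducing mod 863719 gives s = 831048 (and t = -535497).

831048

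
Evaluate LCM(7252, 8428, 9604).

15279964

7252 = 2² · 7² · 37; 8428 = 2² · 7² · 43; 9604 = 2² · 7⁴
lcm takes max exponent of each prime: 2² · 7⁴ · 37 · 43 = 15279964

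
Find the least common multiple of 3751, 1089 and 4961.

3751 = 11² · 31; 1089 = 3² · 11²; 4961 = 11² · 41
lcm takes max exponent of each prime: 3² · 11² · 31 · 41 = 1384119

1384119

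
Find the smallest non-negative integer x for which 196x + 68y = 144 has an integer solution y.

Reduce mod 68: 196x ≡ 144 (mod 68). With g = gcd(196, 68) = 4 dividing 144, divide through: 49x ≡ 36 (mod 17).
Since gcd(49, 17) = 1, x ≡ 36·(49)⁻¹ ≡ 16 (mod 17). Smallest non-negative: 16.

16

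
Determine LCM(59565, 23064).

gcd first: 59565 = 2·23064 + 13437; 23064 = 1·13437 + 9627; 13437 = 1·9627 + 3810; 9627 = 2·3810 + 2007; 3810 = 1·2007 + 1803; 2007 = 1·1803 + 204; 1803 = 8·204 + 171; 204 = 1·171 + 33; 171 = 5·33 + 6; 33 = 5·6 + 3; 6 = 2·3 + 0 → gcd = 3
lcm = 59565·23064/gcd = 1373807160/3 = 457935720

457935720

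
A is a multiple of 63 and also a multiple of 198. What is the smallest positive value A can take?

63 = 3² · 7; 198 = 2 · 3² · 11
max exponents: 2 · 3² · 7 · 11 = 1386

1386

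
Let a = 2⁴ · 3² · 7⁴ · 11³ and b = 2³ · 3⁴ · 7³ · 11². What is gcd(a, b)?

2988216

min exponent per shared prime: 2³ · 3² · 7³ · 11² = 2988216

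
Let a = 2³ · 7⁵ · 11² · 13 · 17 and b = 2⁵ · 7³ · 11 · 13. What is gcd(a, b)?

392392

min exponent per shared prime: 2³ · 7³ · 11 · 13 = 392392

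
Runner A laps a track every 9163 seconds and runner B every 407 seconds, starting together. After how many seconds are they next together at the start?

9163 = 7² · 11 · 17; 407 = 11 · 37
max exponents: 7² · 11 · 17 · 37 = 339031

339031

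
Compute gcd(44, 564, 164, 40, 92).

4

gcd(44, 564): 564 = 12·44 + 36; 44 = 1·36 + 8; 36 = 4·8 + 4; 8 = 2·4 + 0 → 4
gcd(4, 164): 164 = 41·4 + 0 → 4
gcd(4, 40): 40 = 10·4 + 0 → 4
gcd(4, 92): 92 = 23·4 + 0 → 4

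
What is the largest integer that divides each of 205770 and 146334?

Euclid: 205770 = 1·146334 + 59436; 146334 = 2·59436 + 27462; 59436 = 2·27462 + 4512; 27462 = 6·4512 + 390; 4512 = 11·390 + 222; 390 = 1·222 + 168; 222 = 1·168 + 54; 168 = 3·54 + 6; 54 = 9·6 + 0. Last nonzero remainder: 6.

6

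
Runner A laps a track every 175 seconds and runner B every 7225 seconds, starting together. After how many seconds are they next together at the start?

175 = 5² · 7; 7225 = 5² · 17²
max exponents: 5² · 7 · 17² = 50575

50575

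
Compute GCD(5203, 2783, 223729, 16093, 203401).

121

gcd(5203, 2783): 5203 = 1·2783 + 2420; 2783 = 1·2420 + 363; 2420 = 6·363 + 242; 363 = 1·242 + 121; 242 = 2·121 + 0 → 121
gcd(121, 223729): 223729 = 1849·121 + 0 → 121
gcd(121, 16093): 16093 = 133·121 + 0 → 121
gcd(121, 203401): 203401 = 1681·121 + 0 → 121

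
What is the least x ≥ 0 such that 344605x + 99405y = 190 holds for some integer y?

13444

Euclid: 344605 = 3·99405 + 46390; 99405 = 2·46390 + 6625; 46390 = 7·6625 + 15; 6625 = 441·15 + 10; 15 = 1·10 + 5; 10 = 2·5 + 0 → gcd = 5; 190 = 5·38.
Back-substitution yields 344605·(6632) + 99405·(-22991) = 5, so one solution is x = 6632·38 = 252016, y = -22991·38 = -873658.
Solutions in x differ by 99405/5 = 19881; the one in [0, 19881) is 252016 mod 19881 = 13444.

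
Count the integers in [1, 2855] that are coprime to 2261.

2182

Prime factors of 2261: 7, 17, 19. Count integers ≤ 2855 divisible by none of them.
By inclusion–exclusion: 2855 − ⌊2855/7⌋ − ⌊2855/17⌋ − ⌊2855/19⌋ + ⌊2855/119⌋ + ⌊2855/133⌋ + ⌊2855/323⌋ − ⌊2855/2261⌋ = 2182.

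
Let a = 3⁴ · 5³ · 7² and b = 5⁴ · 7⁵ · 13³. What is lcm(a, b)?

1869327061875

max exponent per prime: 3⁴ · 5⁴ · 7⁵ · 13³ = 1869327061875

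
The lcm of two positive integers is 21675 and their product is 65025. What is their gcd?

From gcd × lcm = uv: gcd = 65025 / 21675 = 3.

3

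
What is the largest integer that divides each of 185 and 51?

1

185 = 5 · 37
51 = 3 · 17
Common: 1 = 1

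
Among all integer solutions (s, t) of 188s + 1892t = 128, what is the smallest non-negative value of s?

Euclid: 1892 = 10·188 + 12; 188 = 15·12 + 8; 12 = 1·8 + 4; 8 = 2·4 + 0 → gcd = 4; 128 = 4·32.
Back-substitution yields 188·(-161) + 1892·(16) = 4, so one solution is s = -161·32 = -5152, t = 16·32 = 512.
Solutions in s differ by 1892/4 = 473; the one in [0, 473) is -5152 mod 473 = 51.

51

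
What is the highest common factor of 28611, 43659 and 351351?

99

gcd(28611, 43659): 43659 = 1·28611 + 15048; 28611 = 1·15048 + 13563; 15048 = 1·13563 + 1485; 13563 = 9·1485 + 198; 1485 = 7·198 + 99; 198 = 2·99 + 0 → 99
gcd(99, 351351): 351351 = 3549·99 + 0 → 99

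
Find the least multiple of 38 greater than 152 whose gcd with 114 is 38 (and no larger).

Multiples of 38 above 152: 38·5, 38·6, … . Need the cofactor coprime to 114/38 = 3.
Checking s = 5, 6, … the first with gcd(s, 3) = 1 is s = 5, giving 190.

190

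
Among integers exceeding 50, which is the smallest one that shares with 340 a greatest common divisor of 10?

70

340 = 10·34. Any a with gcd(a, 340) = 10 is a multiple of 10, say 10s, with s coprime to 34.
Need s > 50/10, so s ≥ 6. First s ≥ 6 with gcd(s, 34) = 1 is s = 7. Thus a = 10·7 = 70.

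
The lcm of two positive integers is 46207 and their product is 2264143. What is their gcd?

49

From gcd × lcm = pq: gcd = 2264143 / 46207 = 49.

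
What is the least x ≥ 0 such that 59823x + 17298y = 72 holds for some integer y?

gcd(59823, 17298) = 9 (Euclid: 59823 = 3·17298 + 7929; 17298 = 2·7929 + 1440; 7929 = 5·1440 + 729; 1440 = 1·729 + 711; 729 = 1·711 + 18; 711 = 39·18 + 9; 18 = 2·9 + 0), and 9 | 72.
Extended Euclid: 59823·(-949) + 17298·(3282) = 9. Scale by 8: x₀ = -7592.
General solution x = x₀ + 1922t; reducing mod 1922 gives x = 96 (and y = -332).

96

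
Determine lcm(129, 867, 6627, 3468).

lcm(129, 867) = 129·867/gcd = 111843/3 = 37281
lcm(37281, 6627) = 37281·6627/gcd = 247061187/3 = 82353729
lcm(82353729, 3468) = 82353729·3468/gcd = 285602732172/867 = 329414916

329414916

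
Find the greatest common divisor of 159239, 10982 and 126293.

gcd(159239, 10982): 159239 = 14·10982 + 5491; 10982 = 2·5491 + 0 → 5491
gcd(5491, 126293): 126293 = 23·5491 + 0 → 5491

5491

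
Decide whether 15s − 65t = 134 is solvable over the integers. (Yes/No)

gcd(15, 65): 65 = 4·15 + 5; 15 = 3·5 + 0 → 5
5 does not divide 134, so a solution does not exist.

No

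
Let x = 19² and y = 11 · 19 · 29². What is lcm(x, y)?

3339611

max exponent per prime: 11 · 19² · 29² = 3339611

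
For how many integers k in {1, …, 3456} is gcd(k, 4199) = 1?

4199 = 13·17·19. Inclusion–exclusion on these primes:
3456 − ⌊3456/13⌋ − ⌊3456/17⌋ − ⌊3456/19⌋ + ⌊3456/221⌋ + ⌊3456/247⌋ + ⌊3456/323⌋ − ⌊3456/4199⌋ = 2845

2845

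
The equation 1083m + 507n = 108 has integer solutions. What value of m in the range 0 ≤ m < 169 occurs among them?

gcd(1083, 507) = 3 (Euclid: 1083 = 2·507 + 69; 507 = 7·69 + 24; 69 = 2·24 + 21; 24 = 1·21 + 3; 21 = 7·3 + 0), and 3 | 108.
Extended Euclid: 1083·(-22) + 507·(47) = 3. Scale by 36: m₀ = -792.
General solution m = m₀ + 169t; reducing mod 169 gives m = 53 (and n = -113).

53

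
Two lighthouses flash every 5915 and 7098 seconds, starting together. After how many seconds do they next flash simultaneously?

gcd first: 7098 = 1·5915 + 1183; 5915 = 5·1183 + 0 → gcd = 1183
lcm = 5915·7098/gcd = 41984670/1183 = 35490

35490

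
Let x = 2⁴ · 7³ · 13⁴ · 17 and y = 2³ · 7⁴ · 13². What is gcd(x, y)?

463736

min exponent per shared prime: 2³ · 7³ · 13² = 463736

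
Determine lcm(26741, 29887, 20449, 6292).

26741 = 11² · 13 · 17; 29887 = 11² · 13 · 19; 20449 = 11² · 13²; 6292 = 2² · 11² · 13
lcm takes max exponent of each prime: 2² · 11² · 13² · 17 · 19 = 26420108

26420108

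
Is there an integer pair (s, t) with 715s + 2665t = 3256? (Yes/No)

gcd(715, 2665): 2665 = 3·715 + 520; 715 = 1·520 + 195; 520 = 2·195 + 130; 195 = 1·130 + 65; 130 = 2·65 + 0 → 65
65 does not divide 3256, so a solution does not exist.

No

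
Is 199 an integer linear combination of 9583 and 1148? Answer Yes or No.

No

gcd(9583, 1148): 9583 = 8·1148 + 399; 1148 = 2·399 + 350; 399 = 1·350 + 49; 350 = 7·49 + 7; 49 = 7·7 + 0 → 7
7 does not divide 199, so a solution does not exist.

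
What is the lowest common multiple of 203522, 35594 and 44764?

203522 = 2 · 11² · 29²; 35594 = 2 · 13 · 37²; 44764 = 2² · 19² · 31
lcm takes max exponent of each prime: 2² · 11² · 13 · 19² · 29² · 31 · 37² = 81069417702988

81069417702988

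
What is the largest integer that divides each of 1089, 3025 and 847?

gcd(1089, 3025): 3025 = 2·1089 + 847; 1089 = 1·847 + 242; 847 = 3·242 + 121; 242 = 2·121 + 0 → 121
gcd(121, 847): 847 = 7·121 + 0 → 121

121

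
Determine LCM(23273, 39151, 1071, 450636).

90687340548

23273 = 17 · 37²; 39151 = 7² · 17 · 47; 1071 = 3² · 7 · 17; 450636 = 2² · 3 · 17 · 47²
lcm takes max exponent of each prime: 2² · 3² · 7² · 17 · 37² · 47² = 90687340548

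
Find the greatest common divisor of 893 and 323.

19

Euclid: 893 = 2·323 + 247; 323 = 1·247 + 76; 247 = 3·76 + 19; 76 = 4·19 + 0. Last nonzero remainder: 19.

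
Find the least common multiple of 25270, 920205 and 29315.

25270 = 2 · 5 · 7 · 19²; 920205 = 3² · 5 · 11² · 13²; 29315 = 5 · 11 · 13 · 41
lcm takes max exponent of each prime: 2 · 3² · 5 · 7 · 11² · 13² · 19² · 41 = 190679358870

190679358870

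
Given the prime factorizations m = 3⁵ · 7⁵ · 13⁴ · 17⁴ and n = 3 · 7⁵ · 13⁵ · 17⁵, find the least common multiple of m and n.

2153068474951959201

max exponent per prime: 3⁵ · 7⁵ · 13⁵ · 17⁵ = 2153068474951959201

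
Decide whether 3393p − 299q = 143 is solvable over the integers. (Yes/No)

By Bézout, 3393p − 299q = 143 has integer solutions iff gcd(3393, 299) | 143.
Euclid: 3393 = 11·299 + 104; 299 = 2·104 + 91; 104 = 1·91 + 13; 91 = 7·13 + 0. gcd = 13; 143 mod 13 = 0. Yes.

Yes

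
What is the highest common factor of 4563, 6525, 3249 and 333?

9

gcd(4563, 6525): 6525 = 1·4563 + 1962; 4563 = 2·1962 + 639; 1962 = 3·639 + 45; 639 = 14·45 + 9; 45 = 5·9 + 0 → 9
gcd(9, 3249): 3249 = 361·9 + 0 → 9
gcd(9, 333): 333 = 37·9 + 0 → 9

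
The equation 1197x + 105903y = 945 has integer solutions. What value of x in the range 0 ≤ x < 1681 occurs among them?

974

Euclid: 105903 = 88·1197 + 567; 1197 = 2·567 + 63; 567 = 9·63 + 0 → gcd = 63; 945 = 63·15.
Back-substitution yields 1197·(177) + 105903·(-2) = 63, so one solution is x = 177·15 = 2655, y = -2·15 = -30.
Solutions in x differ by 105903/63 = 1681; the one in [0, 1681) is 2655 mod 1681 = 974.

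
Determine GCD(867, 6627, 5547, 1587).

3

gcd(867, 6627): 6627 = 7·867 + 558; 867 = 1·558 + 309; 558 = 1·309 + 249; 309 = 1·249 + 60; 249 = 4·60 + 9; 60 = 6·9 + 6; 9 = 1·6 + 3; 6 = 2·3 + 0 → 3
gcd(3, 5547): 5547 = 1849·3 + 0 → 3
gcd(3, 1587): 1587 = 529·3 + 0 → 3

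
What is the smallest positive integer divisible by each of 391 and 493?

391 = 17 · 23; 493 = 17 · 29
max exponents: 17 · 23 · 29 = 11339

11339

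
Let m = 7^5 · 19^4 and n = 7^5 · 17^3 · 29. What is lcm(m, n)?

max exponent per prime: 7^5 · 17^3 · 19^4 · 29 = 312068092181419

312068092181419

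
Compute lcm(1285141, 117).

1285141 = 11² · 13 · 19 · 43; 117 = 3² · 13
max exponents: 3² · 11² · 13 · 19 · 43 = 11566269

11566269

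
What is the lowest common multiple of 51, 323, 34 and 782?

51 = 3 · 17; 323 = 17 · 19; 34 = 2 · 17; 782 = 2 · 17 · 23
lcm takes max exponent of each prime: 2 · 3 · 17 · 19 · 23 = 44574

44574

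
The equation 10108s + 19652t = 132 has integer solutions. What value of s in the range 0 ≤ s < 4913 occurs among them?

105

gcd(10108, 19652) = 4 (Euclid: 19652 = 1·10108 + 9544; 10108 = 1·9544 + 564; 9544 = 16·564 + 520; 564 = 1·520 + 44; 520 = 11·44 + 36; 44 = 1·36 + 8; 36 = 4·8 + 4; 8 = 2·4 + 0), and 4 | 132.
Extended Euclid: 10108·(-2230) + 19652·(1147) = 4. Scale by 33: s₀ = -73590.
General solution s = s₀ + 4913k; reducing mod 4913 gives s = 105 (and t = -54).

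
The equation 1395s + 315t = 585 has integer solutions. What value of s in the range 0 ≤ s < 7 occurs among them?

2

Reduce mod 315: 1395s ≡ 585 (mod 315). With g = gcd(1395, 315) = 45 dividing 585, divide through: 31s ≡ 13 (mod 7).
Since gcd(31, 7) = 1, s ≡ 13·(31)⁻¹ ≡ 2 (mod 7). Smallest non-negative: 2.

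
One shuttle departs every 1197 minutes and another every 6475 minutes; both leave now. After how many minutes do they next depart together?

1197 = 3² · 7 · 19; 6475 = 5² · 7 · 37
max exponents: 3² · 5² · 7 · 19 · 37 = 1107225

1107225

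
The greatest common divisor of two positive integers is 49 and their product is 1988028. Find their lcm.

gcd·lcm = product, so lcm = 1988028/49 = 40572.

40572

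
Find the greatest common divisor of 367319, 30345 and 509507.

289

367319 = 17² · 31 · 41; 30345 = 3 · 5 · 7 · 17²; 509507 = 17² · 41 · 43
gcd takes min exponent of each prime: 17² = 289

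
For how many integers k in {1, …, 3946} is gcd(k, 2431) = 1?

3117

2431 = 11·13·17. Inclusion–exclusion on these primes:
3946 − ⌊3946/11⌋ − ⌊3946/13⌋ − ⌊3946/17⌋ + ⌊3946/143⌋ + ⌊3946/187⌋ + ⌊3946/221⌋ − ⌊3946/2431⌋ = 3117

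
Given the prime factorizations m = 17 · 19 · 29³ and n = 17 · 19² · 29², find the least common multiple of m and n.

max exponent per prime: 17 · 19² · 29³ = 149675293

149675293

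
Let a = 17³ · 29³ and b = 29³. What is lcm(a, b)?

119823157

max exponent per prime: 17³ · 29³ = 119823157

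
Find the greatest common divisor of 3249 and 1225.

1

3249 = 3² · 19²
1225 = 5² · 7²
Common: 1 = 1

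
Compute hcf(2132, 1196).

Euclid: 2132 = 1·1196 + 936; 1196 = 1·936 + 260; 936 = 3·260 + 156; 260 = 1·156 + 104; 156 = 1·104 + 52; 104 = 2·52 + 0. Last nonzero remainder: 52.

52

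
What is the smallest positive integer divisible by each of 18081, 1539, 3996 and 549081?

18081 = 3² · 7² · 41; 1539 = 3⁴ · 19; 3996 = 2² · 3³ · 37; 549081 = 3² · 13² · 19²
lcm takes max exponent of each prime: 2² · 3⁴ · 7² · 13² · 19² · 37 · 41 = 1469334167028

1469334167028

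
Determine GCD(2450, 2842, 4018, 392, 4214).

98

gcd(2450, 2842): 2842 = 1·2450 + 392; 2450 = 6·392 + 98; 392 = 4·98 + 0 → 98
gcd(98, 4018): 4018 = 41·98 + 0 → 98
gcd(98, 392): 392 = 4·98 + 0 → 98
gcd(98, 4214): 4214 = 43·98 + 0 → 98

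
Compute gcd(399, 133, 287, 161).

7

399 = 3 · 7 · 19; 133 = 7 · 19; 287 = 7 · 41; 161 = 7 · 23
gcd takes min exponent of each prime: 7 = 7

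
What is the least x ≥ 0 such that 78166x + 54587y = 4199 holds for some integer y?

65

Euclid: 78166 = 1·54587 + 23579; 54587 = 2·23579 + 7429; 23579 = 3·7429 + 1292; 7429 = 5·1292 + 969; 1292 = 1·969 + 323; 969 = 3·323 + 0 → gcd = 323; 4199 = 323·13.
Back-substitution yields 78166·(44) + 54587·(-63) = 323, so one solution is x = 44·13 = 572, y = -63·13 = -819.
Solutions in x differ by 54587/323 = 169; the one in [0, 169) is 572 mod 169 = 65.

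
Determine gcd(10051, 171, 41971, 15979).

19

gcd(10051, 171): 10051 = 58·171 + 133; 171 = 1·133 + 38; 133 = 3·38 + 19; 38 = 2·19 + 0 → 19
gcd(19, 41971): 41971 = 2209·19 + 0 → 19
gcd(19, 15979): 15979 = 841·19 + 0 → 19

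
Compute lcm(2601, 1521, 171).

8351811

2601 = 3² · 17²; 1521 = 3² · 13²; 171 = 3² · 19
lcm takes max exponent of each prime: 3² · 13² · 17² · 19 = 8351811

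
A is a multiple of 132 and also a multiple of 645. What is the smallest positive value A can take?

gcd first: 645 = 4·132 + 117; 132 = 1·117 + 15; 117 = 7·15 + 12; 15 = 1·12 + 3; 12 = 4·3 + 0 → gcd = 3
lcm = 132·645/gcd = 85140/3 = 28380

28380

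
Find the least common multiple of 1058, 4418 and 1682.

1058 = 2 · 23²; 4418 = 2 · 47²; 1682 = 2 · 29²
lcm takes max exponent of each prime: 2 · 23² · 29² · 47² = 1965519602

1965519602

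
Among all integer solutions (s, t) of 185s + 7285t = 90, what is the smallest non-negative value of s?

Euclid: 7285 = 39·185 + 70; 185 = 2·70 + 45; 70 = 1·45 + 25; 45 = 1·25 + 20; 25 = 1·20 + 5; 20 = 4·5 + 0 → gcd = 5; 90 = 5·18.
Back-substitution yields 185·(-315) + 7285·(8) = 5, so one solution is s = -315·18 = -5670, t = 8·18 = 144.
Solutions in s differ by 7285/5 = 1457; the one in [0, 1457) is -5670 mod 1457 = 158.

158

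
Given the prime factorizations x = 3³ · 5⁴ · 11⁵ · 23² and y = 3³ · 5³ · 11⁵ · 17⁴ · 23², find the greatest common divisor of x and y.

287536429125

min exponent per shared prime: 3³ · 5³ · 11⁵ · 23² = 287536429125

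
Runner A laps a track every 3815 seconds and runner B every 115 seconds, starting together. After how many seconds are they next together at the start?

87745

3815 = 5 · 7 · 109; 115 = 5 · 23
max exponents: 5 · 7 · 23 · 109 = 87745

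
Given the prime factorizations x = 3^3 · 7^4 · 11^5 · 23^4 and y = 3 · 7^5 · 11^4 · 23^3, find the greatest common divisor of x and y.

min exponent per shared prime: 3 · 7^4 · 11^4 · 23^3 = 1283121149541

1283121149541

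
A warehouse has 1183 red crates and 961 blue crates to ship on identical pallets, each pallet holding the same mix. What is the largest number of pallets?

Euclid: 1183 = 1·961 + 222; 961 = 4·222 + 73; 222 = 3·73 + 3; 73 = 24·3 + 1; 3 = 3·1 + 0. Last nonzero remainder: 1.

1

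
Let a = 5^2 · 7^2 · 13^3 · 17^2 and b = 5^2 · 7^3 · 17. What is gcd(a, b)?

20825

min exponent per shared prime: 5^2 · 7^2 · 17 = 20825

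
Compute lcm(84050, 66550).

111870550

gcd first: 84050 = 1·66550 + 17500; 66550 = 3·17500 + 14050; 17500 = 1·14050 + 3450; 14050 = 4·3450 + 250; 3450 = 13·250 + 200; 250 = 1·200 + 50; 200 = 4·50 + 0 → gcd = 50
lcm = 84050·66550/gcd = 5593527500/50 = 111870550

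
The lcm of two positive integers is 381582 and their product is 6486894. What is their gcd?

17

From gcd × lcm = pq: gcd = 6486894 / 381582 = 17.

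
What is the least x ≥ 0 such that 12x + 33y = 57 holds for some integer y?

Reduce mod 33: 12x ≡ 57 (mod 33). With g = gcd(12, 33) = 3 dividing 57, divide through: 4x ≡ 19 (mod 11).
Since gcd(4, 11) = 1, x ≡ 19·(4)⁻¹ ≡ 2 (mod 11). Smallest non-negative: 2.

2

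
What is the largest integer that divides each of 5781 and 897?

3

Euclid: 5781 = 6·897 + 399; 897 = 2·399 + 99; 399 = 4·99 + 3; 99 = 33·3 + 0. Last nonzero remainder: 3.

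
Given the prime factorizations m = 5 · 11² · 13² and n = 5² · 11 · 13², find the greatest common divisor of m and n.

min exponent per shared prime: 5 · 11 · 13² = 9295

9295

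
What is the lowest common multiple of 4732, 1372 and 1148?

9506588

4732 = 2² · 7 · 13²; 1372 = 2² · 7³; 1148 = 2² · 7 · 41
lcm takes max exponent of each prime: 2² · 7³ · 13² · 41 = 9506588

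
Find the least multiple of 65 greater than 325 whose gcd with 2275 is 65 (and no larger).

390

gcd(a, 2275) = 65 forces 65 | a; write a = 65s. Then gcd(65s, 65·35) = 65·gcd(s, 35), so need gcd(s, 35) = 1.
65s > 325 gives s ≥ 6. The least s ≥ 6 coprime to 35 is 6, so a = 65·6 = 390.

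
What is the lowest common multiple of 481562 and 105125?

50624205250

gcd first: 481562 = 4·105125 + 61062; 105125 = 1·61062 + 44063; 61062 = 1·44063 + 16999; 44063 = 2·16999 + 10065; 16999 = 1·10065 + 6934; 10065 = 1·6934 + 3131; 6934 = 2·3131 + 672; 3131 = 4·672 + 443; 672 = 1·443 + 229; 443 = 1·229 + 214; 229 = 1·214 + 15; 214 = 14·15 + 4; 15 = 3·4 + 3; 4 = 1·3 + 1; 3 = 3·1 + 0 → gcd = 1
lcm = 481562·105125/gcd = 50624205250/1 = 50624205250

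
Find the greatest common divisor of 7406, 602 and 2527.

7406 = 2 · 7 · 23²; 602 = 2 · 7 · 43; 2527 = 7 · 19²
gcd takes min exponent of each prime: 7 = 7

7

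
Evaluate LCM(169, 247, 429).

169 = 13²; 247 = 13 · 19; 429 = 3 · 11 · 13
lcm takes max exponent of each prime: 3 · 11 · 13² · 19 = 105963

105963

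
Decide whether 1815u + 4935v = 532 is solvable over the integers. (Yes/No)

No

gcd(1815, 4935): 4935 = 2·1815 + 1305; 1815 = 1·1305 + 510; 1305 = 2·510 + 285; 510 = 1·285 + 225; 285 = 1·225 + 60; 225 = 3·60 + 45; 60 = 1·45 + 15; 45 = 3·15 + 0 → 15
15 does not divide 532, so a solution does not exist.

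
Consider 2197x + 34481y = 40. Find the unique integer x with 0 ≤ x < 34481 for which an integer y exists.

10484

gcd(2197, 34481) = 1 (Euclid: 34481 = 15·2197 + 1526; 2197 = 1·1526 + 671; 1526 = 2·671 + 184; 671 = 3·184 + 119; 184 = 1·119 + 65; 119 = 1·65 + 54; 65 = 1·54 + 11; 54 = 4·11 + 10; 11 = 1·10 + 1; 10 = 10·1 + 0), and 1 | 40.
Extended Euclid: 2197·(-3186) + 34481·(203) = 1. Scale by 40: x₀ = -127440.
General solution x = x₀ + 34481t; reducing mod 34481 gives x = 10484 (and y = -668).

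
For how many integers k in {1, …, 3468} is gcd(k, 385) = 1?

385 = 5·7·11. Inclusion–exclusion on these primes:
3468 − ⌊3468/5⌋ − ⌊3468/7⌋ − ⌊3468/11⌋ + ⌊3468/35⌋ + ⌊3468/55⌋ + ⌊3468/77⌋ − ⌊3468/385⌋ = 2163

2163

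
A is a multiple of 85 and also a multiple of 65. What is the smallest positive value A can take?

85 = 5 · 17; 65 = 5 · 13
max exponents: 5 · 13 · 17 = 1105

1105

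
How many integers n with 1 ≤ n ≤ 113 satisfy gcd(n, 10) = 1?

10 = 2·5. Inclusion–exclusion on these primes:
113 − ⌊113/2⌋ − ⌊113/5⌋ + ⌊113/10⌋ = 46

46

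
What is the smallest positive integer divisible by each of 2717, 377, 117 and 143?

709137

2717 = 11 · 13 · 19; 377 = 13 · 29; 117 = 3² · 13; 143 = 11 · 13
lcm takes max exponent of each prime: 3² · 11 · 13 · 19 · 29 = 709137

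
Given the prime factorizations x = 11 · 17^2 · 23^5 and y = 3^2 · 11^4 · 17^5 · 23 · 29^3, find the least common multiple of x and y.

29369126558893729490091

max exponent per prime: 3^2 · 11^4 · 17^5 · 23^5 · 29^3 = 29369126558893729490091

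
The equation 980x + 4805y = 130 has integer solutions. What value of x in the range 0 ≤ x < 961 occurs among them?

Euclid: 4805 = 4·980 + 885; 980 = 1·885 + 95; 885 = 9·95 + 30; 95 = 3·30 + 5; 30 = 6·5 + 0 → gcd = 5; 130 = 5·26.
Back-substitution yields 980·(152) + 4805·(-31) = 5, so one solution is x = 152·26 = 3952, y = -31·26 = -806.
Solutions in x differ by 4805/5 = 961; the one in [0, 961) is 3952 mod 961 = 108.

108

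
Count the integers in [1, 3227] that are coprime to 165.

1565

165 = 3·5·11. Inclusion–exclusion on these primes:
3227 − ⌊3227/3⌋ − ⌊3227/5⌋ − ⌊3227/11⌋ + ⌊3227/15⌋ + ⌊3227/33⌋ + ⌊3227/55⌋ − ⌊3227/165⌋ = 1565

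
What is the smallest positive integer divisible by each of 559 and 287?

160433

559 = 13 · 43; 287 = 7 · 41
max exponents: 7 · 13 · 41 · 43 = 160433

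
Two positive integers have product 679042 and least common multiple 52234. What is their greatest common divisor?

13

From gcd × lcm = pq: gcd = 679042 / 52234 = 13.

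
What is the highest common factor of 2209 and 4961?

2209 = 47²
4961 = 11² · 41
Common: 1 = 1

1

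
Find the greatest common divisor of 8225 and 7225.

Euclid: 8225 = 1·7225 + 1000; 7225 = 7·1000 + 225; 1000 = 4·225 + 100; 225 = 2·100 + 25; 100 = 4·25 + 0. Last nonzero remainder: 25.

25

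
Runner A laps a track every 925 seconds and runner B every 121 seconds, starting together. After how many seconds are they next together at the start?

111925

925 = 5² · 37; 121 = 11²
max exponents: 5² · 11² · 37 = 111925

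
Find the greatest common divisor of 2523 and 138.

Euclid: 2523 = 18·138 + 39; 138 = 3·39 + 21; 39 = 1·21 + 18; 21 = 1·18 + 3; 18 = 6·3 + 0. Last nonzero remainder: 3.

3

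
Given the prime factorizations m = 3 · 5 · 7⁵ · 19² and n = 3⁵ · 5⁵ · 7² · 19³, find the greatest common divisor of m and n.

min exponent per shared prime: 3 · 5 · 7² · 19² = 265335

265335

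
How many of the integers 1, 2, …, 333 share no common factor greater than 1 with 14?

143

14 = 2·7. Inclusion–exclusion on these primes:
333 − ⌊333/2⌋ − ⌊333/7⌋ + ⌊333/14⌋ = 143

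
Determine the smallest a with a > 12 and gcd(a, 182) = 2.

gcd(a, 182) = 2 forces 2 | a; write a = 2s. Then gcd(2s, 2·91) = 2·gcd(s, 91), so need gcd(s, 91) = 1.
2s > 12 gives s ≥ 7. The least s ≥ 7 coprime to 91 is 8, so a = 2·8 = 16.

16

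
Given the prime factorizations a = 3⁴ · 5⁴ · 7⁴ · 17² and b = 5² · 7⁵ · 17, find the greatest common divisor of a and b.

1020425

min exponent per shared prime: 5² · 7⁴ · 17 = 1020425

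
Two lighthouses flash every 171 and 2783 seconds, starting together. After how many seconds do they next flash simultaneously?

171 = 3² · 19; 2783 = 11² · 23
max exponents: 3² · 11² · 19 · 23 = 475893

475893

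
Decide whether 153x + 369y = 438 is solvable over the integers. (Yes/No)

By Bézout, 153x + 369y = 438 has integer solutions iff gcd(153, 369) | 438.
Euclid: 369 = 2·153 + 63; 153 = 2·63 + 27; 63 = 2·27 + 9; 27 = 3·9 + 0. gcd = 9; 438 mod 9 = 6. No.

No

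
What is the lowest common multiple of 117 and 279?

3627

gcd first: 279 = 2·117 + 45; 117 = 2·45 + 27; 45 = 1·27 + 18; 27 = 1·18 + 9; 18 = 2·9 + 0 → gcd = 9
lcm = 117·279/gcd = 32643/9 = 3627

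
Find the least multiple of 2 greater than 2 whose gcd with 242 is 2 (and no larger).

242 = 2·121. Any a with gcd(a, 242) = 2 is a multiple of 2, say 2s, with s coprime to 121.
Need s > 2/2, so s ≥ 2. First s ≥ 2 with gcd(s, 121) = 1 is s = 2. Thus a = 2·2 = 4.

4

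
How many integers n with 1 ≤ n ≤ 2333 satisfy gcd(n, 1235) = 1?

1235 = 5·13·19. Inclusion–exclusion on these primes:
2333 − ⌊2333/5⌋ − ⌊2333/13⌋ − ⌊2333/19⌋ + ⌊2333/65⌋ + ⌊2333/95⌋ + ⌊2333/247⌋ − ⌊2333/1235⌋ = 1633

1633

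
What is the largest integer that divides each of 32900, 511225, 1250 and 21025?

32900 = 2² · 5² · 7 · 47; 511225 = 5² · 11² · 13²; 1250 = 2 · 5⁴; 21025 = 5² · 29²
gcd takes min exponent of each prime: 5² = 25

25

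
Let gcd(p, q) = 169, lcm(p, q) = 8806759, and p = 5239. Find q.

Using pq = gcd(p,q)·lcm(p,q) = 169·8806759 = 1488342271, we get q = 1488342271/5239 = 284089.

284089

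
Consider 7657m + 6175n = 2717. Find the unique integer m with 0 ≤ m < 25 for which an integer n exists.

Euclid: 7657 = 1·6175 + 1482; 6175 = 4·1482 + 247; 1482 = 6·247 + 0 → gcd = 247; 2717 = 247·11.
Back-substitution yields 7657·(-4) + 6175·(5) = 247, so one solution is m = -4·11 = -44, n = 5·11 = 55.
Solutions in m differ by 6175/247 = 25; the one in [0, 25) is -44 mod 25 = 6.

6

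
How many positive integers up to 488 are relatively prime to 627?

281

Prime factors of 627: 3, 11, 19. Count integers ≤ 488 divisible by none of them.
By inclusion–exclusion: 488 − ⌊488/3⌋ − ⌊488/11⌋ − ⌊488/19⌋ + ⌊488/33⌋ + ⌊488/57⌋ + ⌊488/209⌋ − ⌊488/627⌋ = 281.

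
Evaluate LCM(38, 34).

646

gcd first: 38 = 1·34 + 4; 34 = 8·4 + 2; 4 = 2·2 + 0 → gcd = 2
lcm = 38·34/gcd = 1292/2 = 646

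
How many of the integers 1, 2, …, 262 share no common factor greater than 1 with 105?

120

105 = 3·5·7. Inclusion–exclusion on these primes:
262 − ⌊262/3⌋ − ⌊262/5⌋ − ⌊262/7⌋ + ⌊262/15⌋ + ⌊262/21⌋ + ⌊262/35⌋ − ⌊262/105⌋ = 120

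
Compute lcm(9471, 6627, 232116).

lcm(9471, 6627) = 9471·6627/gcd = 62764317/3 = 20921439
lcm(20921439, 232116) = 20921439·232116/gcd = 4856200734924/3 = 1618733578308

1618733578308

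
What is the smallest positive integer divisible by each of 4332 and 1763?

7637316

4332 = 2² · 3 · 19²; 1763 = 41 · 43
max exponents: 2² · 3 · 19² · 41 · 43 = 7637316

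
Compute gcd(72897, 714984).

72897 = 3 · 11 · 47²
714984 = 2³ · 3 · 31³
Common: 3 = 3

3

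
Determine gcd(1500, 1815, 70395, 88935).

15

gcd(1500, 1815): 1815 = 1·1500 + 315; 1500 = 4·315 + 240; 315 = 1·240 + 75; 240 = 3·75 + 15; 75 = 5·15 + 0 → 15
gcd(15, 70395): 70395 = 4693·15 + 0 → 15
gcd(15, 88935): 88935 = 5929·15 + 0 → 15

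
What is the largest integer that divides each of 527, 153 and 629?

17

gcd(527, 153): 527 = 3·153 + 68; 153 = 2·68 + 17; 68 = 4·17 + 0 → 17
gcd(17, 629): 629 = 37·17 + 0 → 17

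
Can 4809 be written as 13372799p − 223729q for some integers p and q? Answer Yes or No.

gcd(13372799, 223729): 13372799 = 59·223729 + 172788; 223729 = 1·172788 + 50941; 172788 = 3·50941 + 19965; 50941 = 2·19965 + 11011; 19965 = 1·11011 + 8954; 11011 = 1·8954 + 2057; 8954 = 4·2057 + 726; 2057 = 2·726 + 605; 726 = 1·605 + 121; 605 = 5·121 + 0 → 121
121 does not divide 4809, so a solution does not exist.

No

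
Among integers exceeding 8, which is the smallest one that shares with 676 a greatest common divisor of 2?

10

gcd(x, 676) = 2 forces 2 | x; write x = 2s. Then gcd(2s, 2·338) = 2·gcd(s, 338), so need gcd(s, 338) = 1.
2s > 8 gives s ≥ 5. The least s ≥ 5 coprime to 338 is 5, so x = 2·5 = 10.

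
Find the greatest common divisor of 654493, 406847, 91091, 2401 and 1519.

49

gcd(654493, 406847): 654493 = 1·406847 + 247646; 406847 = 1·247646 + 159201; 247646 = 1·159201 + 88445; 159201 = 1·88445 + 70756; 88445 = 1·70756 + 17689; 70756 = 4·17689 + 0 → 17689
gcd(17689, 91091): 91091 = 5·17689 + 2646; 17689 = 6·2646 + 1813; 2646 = 1·1813 + 833; 1813 = 2·833 + 147; 833 = 5·147 + 98; 147 = 1·98 + 49; 98 = 2·49 + 0 → 49
gcd(49, 2401): 2401 = 49·49 + 0 → 49
gcd(49, 1519): 1519 = 31·49 + 0 → 49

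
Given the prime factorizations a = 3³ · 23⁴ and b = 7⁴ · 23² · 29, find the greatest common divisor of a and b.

529

min exponent per shared prime: 23² = 529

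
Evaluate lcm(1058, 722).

1058 = 2 · 23²; 722 = 2 · 19²
max exponents: 2 · 19² · 23² = 381938

381938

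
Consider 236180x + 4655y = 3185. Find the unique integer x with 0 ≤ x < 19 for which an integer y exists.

Euclid: 236180 = 50·4655 + 3430; 4655 = 1·3430 + 1225; 3430 = 2·1225 + 980; 1225 = 1·980 + 245; 980 = 4·245 + 0 → gcd = 245; 3185 = 245·13.
Back-substitution yields 236180·(-4) + 4655·(203) = 245, so one solution is x = -4·13 = -52, y = 203·13 = 2639.
Solutions in x differ by 4655/245 = 19; the one in [0, 19) is -52 mod 19 = 5.

5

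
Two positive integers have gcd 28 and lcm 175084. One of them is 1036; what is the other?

p·q = gcd·lcm = 28·175084 = 4902352, so q = 4902352/1036 = 4732.

4732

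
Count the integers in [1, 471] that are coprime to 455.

298

455 = 5·7·13. Inclusion–exclusion on these primes:
471 − ⌊471/5⌋ − ⌊471/7⌋ − ⌊471/13⌋ + ⌊471/35⌋ + ⌊471/65⌋ + ⌊471/91⌋ − ⌊471/455⌋ = 298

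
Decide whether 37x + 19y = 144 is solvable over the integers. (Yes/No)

By Bézout, 37x + 19y = 144 has integer solutions iff gcd(37, 19) | 144.
Euclid: 37 = 1·19 + 18; 19 = 1·18 + 1; 18 = 18·1 + 0. gcd = 1; 144 mod 1 = 0. Yes.

Yes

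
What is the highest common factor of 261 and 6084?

261 = 3² · 29
6084 = 2² · 3² · 13²
Common: 3² = 9

9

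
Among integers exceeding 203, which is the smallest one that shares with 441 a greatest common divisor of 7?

Multiples of 7 above 203: 7·30, 7·31, … . Need the cofactor coprime to 441/7 = 63.
Checking s = 30, 31, … the first with gcd(s, 63) = 1 is s = 31, giving 217.

217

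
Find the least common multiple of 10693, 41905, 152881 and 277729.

10693 = 17² · 37; 41905 = 5 · 17² · 29; 152881 = 17² · 23²; 277729 = 17² · 31²
lcm takes max exponent of each prime: 5 · 17² · 23² · 29 · 31² · 37 = 788218508965

788218508965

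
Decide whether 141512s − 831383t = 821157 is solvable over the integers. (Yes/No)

No

gcd(141512, 831383): 831383 = 5·141512 + 123823; 141512 = 1·123823 + 17689; 123823 = 7·17689 + 0 → 17689
17689 does not divide 821157, so a solution does not exist.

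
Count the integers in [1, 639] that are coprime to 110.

233

110 = 2·5·11. Inclusion–exclusion on these primes:
639 − ⌊639/2⌋ − ⌊639/5⌋ − ⌊639/11⌋ + ⌊639/10⌋ + ⌊639/22⌋ + ⌊639/55⌋ − ⌊639/110⌋ = 233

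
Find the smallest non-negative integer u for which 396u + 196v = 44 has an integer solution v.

gcd(396, 196) = 4 (Euclid: 396 = 2·196 + 4; 196 = 49·4 + 0), and 4 | 44.
Extended Euclid: 396·(1) + 196·(-2) = 4. Scale by 11: u₀ = 11.
General solution u = u₀ + 49t; reducing mod 49 gives u = 11 (and v = -22).

11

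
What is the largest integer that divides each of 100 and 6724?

4

100 = 2² · 5²
6724 = 2² · 41²
Common: 2² = 4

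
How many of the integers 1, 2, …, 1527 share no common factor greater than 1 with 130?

130 = 2·5·13. Inclusion–exclusion on these primes:
1527 − ⌊1527/2⌋ − ⌊1527/5⌋ − ⌊1527/13⌋ + ⌊1527/10⌋ + ⌊1527/26⌋ + ⌊1527/65⌋ − ⌊1527/130⌋ = 564

564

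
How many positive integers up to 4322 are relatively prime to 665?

Prime factors of 665: 5, 7, 19. Count integers ≤ 4322 divisible by none of them.
By inclusion–exclusion: 4322 − ⌊4322/5⌋ − ⌊4322/7⌋ − ⌊4322/19⌋ + ⌊4322/35⌋ + ⌊4322/95⌋ + ⌊4322/133⌋ − ⌊4322/665⌋ = 2808.

2808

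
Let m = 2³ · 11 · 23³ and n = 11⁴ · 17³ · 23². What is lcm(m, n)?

max exponent per prime: 2³ · 11⁴ · 17³ · 23³ = 7001498495288

7001498495288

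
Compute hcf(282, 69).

3

282 = 2 · 3 · 47
69 = 3 · 23
Common: 3 = 3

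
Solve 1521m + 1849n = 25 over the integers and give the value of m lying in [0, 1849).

Reduce mod 1849: 1521m ≡ 25 (mod 1849). With g = gcd(1521, 1849) = 1 dividing 25, divide through: 1521m ≡ 25 (mod 1849).
Since gcd(1521, 1849) = 1, m ≡ 25·(1521)⁻¹ ≡ 1133 (mod 1849). Smallest non-negative: 1133.

1133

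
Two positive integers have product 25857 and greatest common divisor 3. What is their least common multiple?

gcd·lcm = product, so lcm = 25857/3 = 8619.

8619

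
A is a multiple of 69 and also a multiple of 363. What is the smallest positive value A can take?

69 = 3 · 23; 363 = 3 · 11²
max exponents: 3 · 11² · 23 = 8349

8349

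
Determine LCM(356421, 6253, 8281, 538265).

356421 = 3 · 13² · 19 · 37; 6253 = 13² · 37; 8281 = 7² · 13²; 538265 = 5 · 7² · 13³
lcm takes max exponent of each prime: 3 · 5 · 7² · 13³ · 19 · 37 = 1135200885

1135200885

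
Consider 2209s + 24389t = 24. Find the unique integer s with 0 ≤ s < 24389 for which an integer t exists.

1623

gcd(2209, 24389) = 1 (Euclid: 24389 = 11·2209 + 90; 2209 = 24·90 + 49; 90 = 1·49 + 41; 49 = 1·41 + 8; 41 = 5·8 + 1; 8 = 8·1 + 0), and 1 | 24.
Extended Euclid: 2209·(-2981) + 24389·(270) = 1. Scale by 24: s₀ = -71544.
General solution s = s₀ + 24389k; reducing mod 24389 gives s = 1623 (and t = -147).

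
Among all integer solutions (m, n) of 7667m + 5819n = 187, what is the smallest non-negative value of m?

400

gcd(7667, 5819) = 11 (Euclid: 7667 = 1·5819 + 1848; 5819 = 3·1848 + 275; 1848 = 6·275 + 198; 275 = 1·198 + 77; 198 = 2·77 + 44; 77 = 1·44 + 33; 44 = 1·33 + 11; 33 = 3·11 + 0), and 11 | 187.
Extended Euclid: 7667·(148) + 5819·(-195) = 11. Scale by 17: m₀ = 2516.
General solution m = m₀ + 529t; reducing mod 529 gives m = 400 (and n = -527).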